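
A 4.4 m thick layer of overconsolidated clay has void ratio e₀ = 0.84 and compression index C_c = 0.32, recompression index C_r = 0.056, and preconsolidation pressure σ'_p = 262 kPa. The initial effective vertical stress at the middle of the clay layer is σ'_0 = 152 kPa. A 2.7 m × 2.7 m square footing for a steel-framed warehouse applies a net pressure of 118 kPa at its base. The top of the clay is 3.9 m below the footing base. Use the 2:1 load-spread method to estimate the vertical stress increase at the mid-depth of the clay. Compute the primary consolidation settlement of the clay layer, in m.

S_c ≈ 0.0041 m

Mid-depth of clay below the footing base: z = 3.9 + 4.4/2 = 6.1 m.
Stress increase at mid-clay by the 2:1 spreading method:
Δσ = qBL/((B+z)(L+z)) = 118×2.7×2.7/((2.7+6.1)(2.7+6.1)) = 11.108 kPa
Final effective stress: σ'_f = 152 + 11.108 = 163.11 kPa.
σ'_f = 163.11 ≤ σ'_p = 262 kPa, so the clay remains overconsolidated and only the recompression index applies:
S_c = C_r·H/(1+e₀)·log₁₀(σ'_f/σ'_0) = 0.056×4.4/1.84×log₁₀(163.11/152)
    = 0.13391 × 0.030637 = 0.004103 m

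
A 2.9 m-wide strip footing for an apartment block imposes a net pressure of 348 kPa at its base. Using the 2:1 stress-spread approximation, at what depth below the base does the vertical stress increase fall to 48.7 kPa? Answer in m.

2:1 spreading — at depth z the loaded area has grown by z in each plan dimension:
qB/(B+z) = Δσ_z ⇒ z = qB/Δσ_z − B = 348×2.9/48.7 − 2.9 = 17.82 m

z ≈ 17.8 m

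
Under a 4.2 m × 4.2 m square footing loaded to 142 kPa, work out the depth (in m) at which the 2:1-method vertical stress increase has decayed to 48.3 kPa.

2:1 spreading — at depth z the loaded area has grown by z in each plan dimension:
qB²/(B+z)² = Δσ_z ⇒ z = B(√(q/Δσ_z) − 1) = 4.2×(√(142/48.3) − 1) = 3.001 m

z ≈ 3 m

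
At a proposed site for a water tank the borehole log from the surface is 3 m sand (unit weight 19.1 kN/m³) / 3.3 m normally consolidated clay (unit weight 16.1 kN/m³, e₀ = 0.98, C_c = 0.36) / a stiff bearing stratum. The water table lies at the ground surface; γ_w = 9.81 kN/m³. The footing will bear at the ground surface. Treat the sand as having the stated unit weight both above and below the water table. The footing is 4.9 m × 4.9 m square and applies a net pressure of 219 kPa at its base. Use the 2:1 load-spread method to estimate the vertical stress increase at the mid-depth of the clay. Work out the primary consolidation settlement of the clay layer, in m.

Mid-depth of clay below the ground surface: z = 3 + 3.3/2 = 4.65 m.
Total vertical stress at mid-clay: σ_v = 19.1×3 + 16.1×1.65 = 83.865 kPa.
Pore pressure: u = 9.81×(4.65 − 0) = 45.617 kPa.
Initial effective stress: σ'_0 = σ_v − u = 83.865 − 45.617 = 38.248 kPa.
Stress increase at mid-clay by the 2:1 spreading method:
Δσ = qBL/((B+z)(L+z)) = 219×4.9×4.9/((4.9+4.65)(4.9+4.65)) = 57.654 kPa
Final effective stress: σ'_f = σ'_0 + Δσ = 38.248 + 57.654 = 95.902 kPa.
Normally consolidated clay, so the full stress increment lies on the virgin compression line:
S_c = C_c·H/(1+e₀)·log₁₀(σ'_f/σ'_0) = 0.36×3.3/(1+0.98)×log₁₀(95.902/38.248)
    = 0.6 × 0.39922 = 0.2395 m

S_c ≈ 0.24 m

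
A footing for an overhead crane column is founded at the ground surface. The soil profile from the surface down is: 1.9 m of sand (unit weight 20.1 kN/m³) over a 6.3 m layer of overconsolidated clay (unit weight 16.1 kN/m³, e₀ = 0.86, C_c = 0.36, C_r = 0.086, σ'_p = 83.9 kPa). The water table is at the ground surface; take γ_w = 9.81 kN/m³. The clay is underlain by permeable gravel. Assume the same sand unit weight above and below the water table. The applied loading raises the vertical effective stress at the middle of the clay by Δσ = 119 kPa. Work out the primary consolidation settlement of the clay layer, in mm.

S_c ≈ 432 mm

Mid-depth of clay below the ground surface: z = 1.9 + 6.3/2 = 5.05 m.
Total vertical stress at mid-clay: σ_v = 20.1×1.9 + 16.1×3.15 = 88.905 kPa.
Pore pressure: u = 9.81×(5.05 − 0) = 49.541 kPa.
Initial effective stress: σ'_0 = σ_v − u = 88.905 − 49.541 = 39.364 kPa.
Final effective stress: σ'_f = 39.364 + 119 = 158.36 kPa.
σ'_f = 158.36 > σ'_p = 83.9 kPa, so the stress path crosses the preconsolidation pressure — recompression up to σ'_p, then virgin compression beyond:
S_c = H/(1+e₀)·[C_r·log₁₀(σ'_p/σ'_0) + C_c·log₁₀(σ'_f/σ'_p)]
    = 6.3/1.86 × [0.086×log₁₀(83.9/39.364) + 0.36×log₁₀(158.36/83.9)]
    = 3.3871 × [0.028265 + 0.099318] = 0.4321 m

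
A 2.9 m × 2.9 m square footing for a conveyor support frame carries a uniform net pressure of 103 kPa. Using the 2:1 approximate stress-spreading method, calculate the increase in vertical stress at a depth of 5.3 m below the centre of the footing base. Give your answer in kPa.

Δσ_z ≈ 12.9 kPa

By the 2:1 method the load spreads at 1 horizontal : 2 vertical, so at depth z the loaded area has grown by z in each plan dimension:
Δσ = qBL/((B+z)(L+z)) = 103×2.9×2.9/((2.9+5.3)(2.9+5.3)) = 12.883 kPa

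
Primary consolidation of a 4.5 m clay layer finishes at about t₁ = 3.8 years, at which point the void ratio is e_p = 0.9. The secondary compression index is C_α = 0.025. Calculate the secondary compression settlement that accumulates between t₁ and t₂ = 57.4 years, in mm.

Secondary compression: S_s = C_α·H/(1+e_p)·log₁₀(t₂/t₁)
S_s = 0.025×4.5/(1+0.9)×log₁₀(57.4/3.8)
    = 0.05921 × 1.179 = 0.06982 m

S_s ≈ 69.8 mm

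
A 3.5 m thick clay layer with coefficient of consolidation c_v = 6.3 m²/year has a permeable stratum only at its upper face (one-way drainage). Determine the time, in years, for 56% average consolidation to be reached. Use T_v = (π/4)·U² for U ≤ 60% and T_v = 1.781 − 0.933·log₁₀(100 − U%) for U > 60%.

Drainage path length: H_d = H = 3.5 m (single drainage).
U ≤ 60%: T_v = (π/4)·U² = (π/4)×0.56² = 0.2463.
t = T_v·H_d²/c_v = 0.2463×3.5²/6.3 = 0.4789 years.

t ≈ 0.479 years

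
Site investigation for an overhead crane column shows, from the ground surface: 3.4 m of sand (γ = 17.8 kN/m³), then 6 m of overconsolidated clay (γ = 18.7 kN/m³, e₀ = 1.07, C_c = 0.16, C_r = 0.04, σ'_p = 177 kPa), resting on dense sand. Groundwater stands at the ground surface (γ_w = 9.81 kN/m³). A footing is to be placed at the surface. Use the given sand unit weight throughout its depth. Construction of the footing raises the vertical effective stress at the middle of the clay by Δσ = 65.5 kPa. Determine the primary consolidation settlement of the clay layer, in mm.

S_c ≈ 40.1 mm

Mid-depth of clay below the ground surface: z = 3.4 + 6/2 = 6.4 m.
Total vertical stress at mid-clay: σ_v = 17.8×3.4 + 18.7×3 = 116.62 kPa.
Pore pressure: u = 9.81×(6.4 − 0) = 62.784 kPa.
Initial effective stress: σ'_0 = σ_v − u = 116.62 − 62.784 = 53.836 kPa.
Final effective stress: σ'_f = 53.836 + 65.5 = 119.34 kPa.
σ'_f = 119.34 ≤ σ'_p = 177 kPa, so the clay remains overconsolidated and only the recompression index applies:
S_c = C_r·H/(1+e₀)·log₁₀(σ'_f/σ'_0) = 0.04×6/2.07×log₁₀(119.34/53.836)
    = 0.11594 × 0.34571 = 0.04008 m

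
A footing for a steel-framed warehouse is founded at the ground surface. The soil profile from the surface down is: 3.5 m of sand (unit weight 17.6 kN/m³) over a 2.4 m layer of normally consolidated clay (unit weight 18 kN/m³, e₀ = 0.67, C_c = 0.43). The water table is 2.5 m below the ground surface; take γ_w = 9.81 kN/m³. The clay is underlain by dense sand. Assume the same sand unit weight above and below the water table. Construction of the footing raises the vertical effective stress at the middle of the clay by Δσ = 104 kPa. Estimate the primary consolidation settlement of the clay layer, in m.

S_c ≈ 0.265 m

Mid-depth of clay below the ground surface: z = 3.5 + 2.4/2 = 4.7 m.
Total vertical stress at mid-clay: σ_v = 17.6×3.5 + 18×1.2 = 83.2 kPa.
Pore pressure: u = 9.81×(4.7 − 2.5) = 21.582 kPa.
Initial effective stress: σ'_0 = σ_v − u = 83.2 − 21.582 = 61.618 kPa.
Final effective stress: σ'_f = σ'_0 + Δσ = 61.618 + 104 = 165.62 kPa.
Normally consolidated clay, so the full stress increment lies on the virgin compression line:
S_c = C_c·H/(1+e₀)·log₁₀(σ'_f/σ'_0) = 0.43×2.4/(1+0.67)×log₁₀(165.62/61.618)
    = 0.61796 × 0.42941 = 0.2654 m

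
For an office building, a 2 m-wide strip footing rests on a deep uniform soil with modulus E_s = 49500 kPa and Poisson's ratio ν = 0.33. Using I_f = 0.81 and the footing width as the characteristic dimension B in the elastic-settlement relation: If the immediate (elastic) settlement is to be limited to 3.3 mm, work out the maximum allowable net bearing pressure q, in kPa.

S_e = q·B·(1−ν²)/E_s · I_f  ⇒  q = S_e·E_s / (B·(1−ν²)·I_f).
q = 0.0033 × 49500 / (2 × 0.8911 × 0.81) = 113.2 kPa

q ≈ 113 kPa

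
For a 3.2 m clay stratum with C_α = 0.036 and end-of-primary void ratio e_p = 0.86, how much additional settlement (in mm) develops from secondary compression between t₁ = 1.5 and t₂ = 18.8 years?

S_s ≈ 68 mm

Secondary compression: S_s = C_α·H/(1+e_p)·log₁₀(t₂/t₁)
S_s = 0.036×3.2/(1+0.86)×log₁₀(18.8/1.5)
    = 0.06194 × 1.098 = 0.06801 m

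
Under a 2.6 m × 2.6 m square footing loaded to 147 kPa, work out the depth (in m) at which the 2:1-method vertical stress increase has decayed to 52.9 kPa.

z ≈ 1.73 m

2:1 spreading — at depth z the loaded area has grown by z in each plan dimension:
qB²/(B+z)² = Δσ_z ⇒ z = B(√(q/Δσ_z) − 1) = 2.6×(√(147/52.9) − 1) = 1.734 m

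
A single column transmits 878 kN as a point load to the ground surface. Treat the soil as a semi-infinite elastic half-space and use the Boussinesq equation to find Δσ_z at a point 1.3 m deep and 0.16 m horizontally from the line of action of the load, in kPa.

Δσ_z ≈ 239 kPa

Boussinesq vertical stress below a point load on an elastic half-space:
Δσ_z = 3P/(2πz²) · [1 + (r/z)²]^(−5/2)
r/z = 0.16/1.3 = 0.12308; [1+(r/z)²]^(−5/2) = 0.96311.
Δσ_z = 3×878/(2π×1.3²) × 0.96311 = 248.06 × 0.96311 = 238.9 kPa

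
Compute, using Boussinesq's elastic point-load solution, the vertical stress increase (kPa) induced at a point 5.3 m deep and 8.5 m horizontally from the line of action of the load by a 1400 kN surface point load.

Δσ_z ≈ 0.987 kPa

Boussinesq vertical stress below a point load on an elastic half-space:
Δσ_z = 3P/(2πz²) · [1 + (r/z)²]^(−5/2)
r/z = 8.5/5.3 = 1.6038; [1+(r/z)²]^(−5/2) = 0.041466.
Δσ_z = 3×1400/(2π×5.3²) × 0.041466 = 23.797 × 0.041466 = 0.9868 kPa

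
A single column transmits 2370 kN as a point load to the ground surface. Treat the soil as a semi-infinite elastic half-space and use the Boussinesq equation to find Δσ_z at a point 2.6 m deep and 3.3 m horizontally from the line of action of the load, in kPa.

Boussinesq vertical stress below a point load on an elastic half-space:
Δσ_z = 3P/(2πz²) · [1 + (r/z)²]^(−5/2)
r/z = 3.3/2.6 = 1.2692; [1+(r/z)²]^(−5/2) = 0.090783.
Δσ_z = 3×2370/(2π×2.6²) × 0.090783 = 167.4 × 0.090783 = 15.2 kPa

Δσ_z ≈ 15.2 kPa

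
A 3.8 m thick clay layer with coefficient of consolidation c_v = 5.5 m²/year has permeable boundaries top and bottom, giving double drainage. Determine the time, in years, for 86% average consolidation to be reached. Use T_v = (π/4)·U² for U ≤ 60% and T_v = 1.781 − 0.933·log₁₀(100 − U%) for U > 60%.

Drainage path length: H_d = H/2 = 1.9 m (double drainage).
U > 60%: T_v = 1.781 − 0.933·log₁₀(100 − 86) = 0.71166.
t = T_v·H_d²/c_v = 0.71166×1.9²/5.5 = 0.4671 years.

t ≈ 0.467 years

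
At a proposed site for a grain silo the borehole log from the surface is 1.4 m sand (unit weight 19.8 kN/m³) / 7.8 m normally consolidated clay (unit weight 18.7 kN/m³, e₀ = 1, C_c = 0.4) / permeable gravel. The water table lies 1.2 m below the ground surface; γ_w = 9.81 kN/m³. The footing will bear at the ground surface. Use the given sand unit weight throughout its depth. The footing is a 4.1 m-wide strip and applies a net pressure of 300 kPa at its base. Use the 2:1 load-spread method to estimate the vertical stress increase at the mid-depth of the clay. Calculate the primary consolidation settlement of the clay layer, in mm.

S_c ≈ 781 mm

Mid-depth of clay below the ground surface: z = 1.4 + 7.8/2 = 5.3 m.
Total vertical stress at mid-clay: σ_v = 19.8×1.4 + 18.7×3.9 = 100.65 kPa.
Pore pressure: u = 9.81×(5.3 − 1.2) = 40.221 kPa.
Initial effective stress: σ'_0 = σ_v − u = 100.65 − 40.221 = 60.429 kPa.
Stress increase at mid-clay by the 2:1 spreading method:
Δσ = qB/(B+z) = 300×4.1/(4.1+5.3) = 130.85 kPa
Final effective stress: σ'_f = σ'_0 + Δσ = 60.429 + 130.85 = 191.28 kPa.
Normally consolidated clay, so the full stress increment lies on the virgin compression line:
S_c = C_c·H/(1+e₀)·log₁₀(σ'_f/σ'_0) = 0.4×7.8/(1+1)×log₁₀(191.28/60.429)
    = 1.56 × 0.50042 = 0.7807 m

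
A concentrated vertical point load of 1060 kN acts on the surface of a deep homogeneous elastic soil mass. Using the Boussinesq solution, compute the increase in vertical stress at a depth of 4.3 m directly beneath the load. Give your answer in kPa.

Boussinesq vertical stress below a point load on an elastic half-space:
Δσ_z = 3P/(2πz²) · [1 + (r/z)²]^(−5/2)
r/z = 0/4.3 = 0; [1+(r/z)²]^(−5/2) = 1.
Δσ_z = 3×1060/(2π×4.3²) × 1 = 27.372 × 1 = 27.37 kPa

Δσ_z ≈ 27.4 kPa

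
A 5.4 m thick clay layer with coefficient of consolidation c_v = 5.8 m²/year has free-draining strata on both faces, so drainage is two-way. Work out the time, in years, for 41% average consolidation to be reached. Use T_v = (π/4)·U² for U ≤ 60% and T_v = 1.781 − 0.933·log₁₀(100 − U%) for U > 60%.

Drainage path length: H_d = H/2 = 2.7 m (double drainage).
U ≤ 60%: T_v = (π/4)·U² = (π/4)×0.41² = 0.13203.
t = T_v·H_d²/c_v = 0.13203×2.7²/5.8 = 0.1659 years.

t ≈ 0.166 years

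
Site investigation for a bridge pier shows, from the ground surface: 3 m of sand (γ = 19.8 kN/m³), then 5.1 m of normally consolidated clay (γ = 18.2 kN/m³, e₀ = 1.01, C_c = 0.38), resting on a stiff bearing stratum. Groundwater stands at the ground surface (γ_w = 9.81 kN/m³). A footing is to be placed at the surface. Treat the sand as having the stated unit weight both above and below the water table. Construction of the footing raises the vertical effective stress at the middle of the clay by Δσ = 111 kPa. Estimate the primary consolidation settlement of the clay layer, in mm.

Mid-depth of clay below the ground surface: z = 3 + 5.1/2 = 5.55 m.
Total vertical stress at mid-clay: σ_v = 19.8×3 + 18.2×2.55 = 105.81 kPa.
Pore pressure: u = 9.81×(5.55 − 0) = 54.446 kPa.
Initial effective stress: σ'_0 = σ_v − u = 105.81 − 54.446 = 51.364 kPa.
Final effective stress: σ'_f = σ'_0 + Δσ = 51.364 + 111 = 162.36 kPa.
Normally consolidated clay, so the full stress increment lies on the virgin compression line:
S_c = C_c·H/(1+e₀)·log₁₀(σ'_f/σ'_0) = 0.38×5.1/(1+1.01)×log₁₀(162.36/51.364)
    = 0.96418 × 0.49982 = 0.4819 m

S_c ≈ 482 mm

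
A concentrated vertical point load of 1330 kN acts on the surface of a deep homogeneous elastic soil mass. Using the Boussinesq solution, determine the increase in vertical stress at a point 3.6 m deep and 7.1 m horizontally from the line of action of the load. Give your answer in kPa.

Δσ_z ≈ 0.927 kPa

Boussinesq vertical stress below a point load on an elastic half-space:
Δσ_z = 3P/(2πz²) · [1 + (r/z)²]^(−5/2)
r/z = 7.1/3.6 = 1.9722; [1+(r/z)²]^(−5/2) = 0.018915.
Δσ_z = 3×1330/(2π×3.6²) × 0.018915 = 48.999 × 0.018915 = 0.9268 kPa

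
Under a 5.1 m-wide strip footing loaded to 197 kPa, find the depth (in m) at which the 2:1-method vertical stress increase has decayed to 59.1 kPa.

2:1 spreading — at depth z the loaded area has grown by z in each plan dimension:
qB/(B+z) = Δσ_z ⇒ z = qB/Δσ_z − B = 197×5.1/59.1 − 5.1 = 11.9 m

z ≈ 11.9 m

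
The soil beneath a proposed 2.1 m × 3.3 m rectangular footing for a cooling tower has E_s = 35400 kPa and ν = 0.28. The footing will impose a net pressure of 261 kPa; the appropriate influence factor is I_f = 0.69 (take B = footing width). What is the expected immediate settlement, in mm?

Immediate (elastic) settlement: S_e = q·B·(1−ν²)/E_s · I_f.
S_e = 261 × 2.1 × (1 − 0.28²) / 35400 × 0.69
    = 261 × 2.1 × 0.9216 / 35400 × 0.69
    = 0.009846 m = 9.846 mm

S_e ≈ 9.85 mm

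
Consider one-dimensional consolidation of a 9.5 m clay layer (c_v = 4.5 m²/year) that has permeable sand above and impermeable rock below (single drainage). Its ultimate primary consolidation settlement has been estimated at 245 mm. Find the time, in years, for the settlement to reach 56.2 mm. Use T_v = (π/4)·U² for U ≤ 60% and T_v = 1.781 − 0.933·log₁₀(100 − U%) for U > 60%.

t ≈ 0.829 years

Drainage path length: H_d = H = 9.5 m (single drainage).
U = S(t)/S_ult = 56.2/245 = 0.2294.
U ≤ 60%: T_v = (π/4)·U² = (π/4)×0.22939² = 0.041327.
t = T_v·H_d²/c_v = 0.041327×9.5²/4.5 = 0.8288 years.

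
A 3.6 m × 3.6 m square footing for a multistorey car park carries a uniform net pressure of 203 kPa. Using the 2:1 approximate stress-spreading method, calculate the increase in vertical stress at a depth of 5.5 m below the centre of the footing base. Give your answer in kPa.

By the 2:1 method the load spreads at 1 horizontal : 2 vertical, so at depth z the loaded area has grown by z in each plan dimension:
Δσ = qBL/((B+z)(L+z)) = 203×3.6×3.6/((3.6+5.5)(3.6+5.5)) = 31.77 kPa

Δσ_z ≈ 31.8 kPa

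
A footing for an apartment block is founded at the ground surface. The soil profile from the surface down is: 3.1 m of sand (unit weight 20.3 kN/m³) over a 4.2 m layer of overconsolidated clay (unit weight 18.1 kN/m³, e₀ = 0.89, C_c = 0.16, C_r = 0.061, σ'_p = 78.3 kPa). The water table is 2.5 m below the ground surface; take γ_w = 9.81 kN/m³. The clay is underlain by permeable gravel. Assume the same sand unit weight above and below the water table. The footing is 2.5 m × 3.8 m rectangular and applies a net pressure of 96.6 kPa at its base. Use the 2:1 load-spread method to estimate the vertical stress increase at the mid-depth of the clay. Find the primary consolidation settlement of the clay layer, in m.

S_c ≈ 0.0205 m

Mid-depth of clay below the ground surface: z = 3.1 + 4.2/2 = 5.2 m.
Total vertical stress at mid-clay: σ_v = 20.3×3.1 + 18.1×2.1 = 100.94 kPa.
Pore pressure: u = 9.81×(5.2 − 2.5) = 26.487 kPa.
Initial effective stress: σ'_0 = σ_v − u = 100.94 − 26.487 = 74.453 kPa.
Stress increase at mid-clay by the 2:1 spreading method:
Δσ = qBL/((B+z)(L+z)) = 96.6×2.5×3.8/((2.5+5.2)(3.8+5.2)) = 13.242 kPa
Final effective stress: σ'_f = 74.453 + 13.242 = 87.695 kPa.
σ'_f = 87.695 > σ'_p = 78.3 kPa, so the stress path crosses the preconsolidation pressure — recompression up to σ'_p, then virgin compression beyond:
S_c = H/(1+e₀)·[C_r·log₁₀(σ'_p/σ'_0) + C_c·log₁₀(σ'_f/σ'_p)]
    = 4.2/1.89 × [0.061×log₁₀(78.3/74.453) + 0.16×log₁₀(87.695/78.3)]
    = 2.2222 × [0.0013347 + 0.0078741] = 0.02046 m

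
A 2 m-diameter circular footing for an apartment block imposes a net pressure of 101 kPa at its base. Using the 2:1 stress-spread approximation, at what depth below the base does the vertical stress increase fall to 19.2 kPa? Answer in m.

z ≈ 2.59 m

2:1 spreading — at depth z the loaded area has grown by z in each plan dimension:
qD²/(D+z)² = Δσ_z ⇒ z = D(√(q/Δσ_z) − 1) = 2×(√(101/19.2) − 1) = 2.587 m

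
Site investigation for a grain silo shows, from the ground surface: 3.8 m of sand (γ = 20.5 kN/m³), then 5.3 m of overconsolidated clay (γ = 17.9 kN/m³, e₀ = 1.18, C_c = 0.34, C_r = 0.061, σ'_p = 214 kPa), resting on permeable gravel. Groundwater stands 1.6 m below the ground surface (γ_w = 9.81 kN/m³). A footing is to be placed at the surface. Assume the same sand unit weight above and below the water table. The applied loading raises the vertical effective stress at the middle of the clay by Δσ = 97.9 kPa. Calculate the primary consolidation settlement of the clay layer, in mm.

S_c ≈ 52.5 mm

Mid-depth of clay below the ground surface: z = 3.8 + 5.3/2 = 6.45 m.
Total vertical stress at mid-clay: σ_v = 20.5×3.8 + 17.9×2.65 = 125.33 kPa.
Pore pressure: u = 9.81×(6.45 − 1.6) = 47.578 kPa.
Initial effective stress: σ'_0 = σ_v − u = 125.33 − 47.578 = 77.752 kPa.
Final effective stress: σ'_f = 77.752 + 97.9 = 175.65 kPa.
σ'_f = 175.65 ≤ σ'_p = 214 kPa, so the clay remains overconsolidated and only the recompression index applies:
S_c = C_r·H/(1+e₀)·log₁₀(σ'_f/σ'_0) = 0.061×5.3/2.18×log₁₀(175.65/77.752)
    = 0.1483 × 0.35394 = 0.05249 m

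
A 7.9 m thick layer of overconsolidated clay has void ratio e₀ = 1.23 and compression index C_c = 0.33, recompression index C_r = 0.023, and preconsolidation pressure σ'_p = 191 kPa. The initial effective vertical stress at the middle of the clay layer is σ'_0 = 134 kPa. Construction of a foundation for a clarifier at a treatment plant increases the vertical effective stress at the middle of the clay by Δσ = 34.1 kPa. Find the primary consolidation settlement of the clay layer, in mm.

S_c ≈ 8.02 mm

Final effective stress: σ'_f = 134 + 34.1 = 168.1 kPa.
σ'_f = 168.1 ≤ σ'_p = 191 kPa, so the clay remains overconsolidated and only the recompression index applies:
S_c = C_r·H/(1+e₀)·log₁₀(σ'_f/σ'_0) = 0.023×7.9/2.23×log₁₀(168.1/134)
    = 0.08148 × 0.098463 = 0.008023 m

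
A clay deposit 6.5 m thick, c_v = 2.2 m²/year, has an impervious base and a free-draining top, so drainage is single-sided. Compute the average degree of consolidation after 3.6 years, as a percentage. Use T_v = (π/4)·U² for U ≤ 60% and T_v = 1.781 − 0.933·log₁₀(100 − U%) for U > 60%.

Drainage path length: H_d = H = 6.5 m (single drainage).
T_v = c_v·t/H_d² = 2.2×3.6/6.5² = 0.18746.
T_v = 0.18746 corresponds to the U ≤ 60% branch:
U = √(4T_v/π) = 0.4886

U ≈ 48.9 %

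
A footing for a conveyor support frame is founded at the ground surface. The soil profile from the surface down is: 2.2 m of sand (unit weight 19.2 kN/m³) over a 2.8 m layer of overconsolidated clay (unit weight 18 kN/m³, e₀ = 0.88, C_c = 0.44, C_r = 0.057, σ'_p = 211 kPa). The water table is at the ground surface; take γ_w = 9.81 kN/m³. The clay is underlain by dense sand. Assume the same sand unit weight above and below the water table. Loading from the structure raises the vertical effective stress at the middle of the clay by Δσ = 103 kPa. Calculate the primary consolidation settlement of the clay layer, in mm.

S_c ≈ 53 mm

Mid-depth of clay below the ground surface: z = 2.2 + 2.8/2 = 3.6 m.
Total vertical stress at mid-clay: σ_v = 19.2×2.2 + 18×1.4 = 67.44 kPa.
Pore pressure: u = 9.81×(3.6 − 0) = 35.316 kPa.
Initial effective stress: σ'_0 = σ_v − u = 67.44 − 35.316 = 32.124 kPa.
Final effective stress: σ'_f = 32.124 + 103 = 135.12 kPa.
σ'_f = 135.12 ≤ σ'_p = 211 kPa, so the clay remains overconsolidated and only the recompression index applies:
S_c = C_r·H/(1+e₀)·log₁₀(σ'_f/σ'_0) = 0.057×2.8/1.88×log₁₀(135.12/32.124)
    = 0.084896 × 0.62389 = 0.05297 m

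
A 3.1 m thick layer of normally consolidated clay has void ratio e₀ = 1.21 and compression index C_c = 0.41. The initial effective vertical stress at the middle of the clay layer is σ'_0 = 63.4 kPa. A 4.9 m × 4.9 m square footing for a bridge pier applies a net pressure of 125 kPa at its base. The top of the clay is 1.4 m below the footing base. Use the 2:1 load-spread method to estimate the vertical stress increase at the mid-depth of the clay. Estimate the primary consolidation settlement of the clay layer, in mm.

S_c ≈ 142 mm

Mid-depth of clay below the footing base: z = 1.4 + 3.1/2 = 2.95 m.
Stress increase at mid-clay by the 2:1 spreading method:
Δσ = qBL/((B+z)(L+z)) = 125×4.9×4.9/((4.9+2.95)(4.9+2.95)) = 48.704 kPa
Final effective stress: σ'_f = σ'_0 + Δσ = 63.4 + 48.704 = 112.1 kPa.
Normally consolidated clay, so the full stress increment lies on the virgin compression line:
S_c = C_c·H/(1+e₀)·log₁₀(σ'_f/σ'_0) = 0.41×3.1/(1+1.21)×log₁₀(112.1/63.4)
    = 0.57511 × 0.24752 = 0.1424 m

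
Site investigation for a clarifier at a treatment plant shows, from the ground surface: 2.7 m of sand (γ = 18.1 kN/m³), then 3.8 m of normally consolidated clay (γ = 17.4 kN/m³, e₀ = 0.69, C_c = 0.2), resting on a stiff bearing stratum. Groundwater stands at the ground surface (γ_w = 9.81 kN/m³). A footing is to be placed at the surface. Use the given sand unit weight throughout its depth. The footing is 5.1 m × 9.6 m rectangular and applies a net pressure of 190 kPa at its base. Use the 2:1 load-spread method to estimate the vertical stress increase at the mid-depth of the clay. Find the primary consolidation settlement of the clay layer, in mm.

Mid-depth of clay below the ground surface: z = 2.7 + 3.8/2 = 4.6 m.
Total vertical stress at mid-clay: σ_v = 18.1×2.7 + 17.4×1.9 = 81.93 kPa.
Pore pressure: u = 9.81×(4.6 − 0) = 45.126 kPa.
Initial effective stress: σ'_0 = σ_v − u = 81.93 − 45.126 = 36.804 kPa.
Stress increase at mid-clay by the 2:1 spreading method:
Δσ = qBL/((B+z)(L+z)) = 190×5.1×9.6/((5.1+4.6)(9.6+4.6)) = 67.536 kPa
Final effective stress: σ'_f = σ'_0 + Δσ = 36.804 + 67.536 = 104.34 kPa.
Normally consolidated clay, so the full stress increment lies on the virgin compression line:
S_c = C_c·H/(1+e₀)·log₁₀(σ'_f/σ'_0) = 0.2×3.8/(1+0.69)×log₁₀(104.34/36.804)
    = 0.4497 × 0.45256 = 0.2035 m

S_c ≈ 204 mm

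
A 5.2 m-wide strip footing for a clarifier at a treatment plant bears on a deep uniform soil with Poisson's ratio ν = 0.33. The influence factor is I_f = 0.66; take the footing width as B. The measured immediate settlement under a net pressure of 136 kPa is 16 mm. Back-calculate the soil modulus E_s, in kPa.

S_e = q·B·(1−ν²)/E_s · I_f  ⇒  E_s = q·B·(1−ν²)·I_f / S_e.
E_s = 136 × 5.2 × 0.8911 × 0.66 / 0.016 = 26000 kPa

E_s ≈ 26000 kPa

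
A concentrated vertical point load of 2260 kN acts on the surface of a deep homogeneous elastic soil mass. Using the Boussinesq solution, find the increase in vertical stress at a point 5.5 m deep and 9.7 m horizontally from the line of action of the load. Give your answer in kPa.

Boussinesq vertical stress below a point load on an elastic half-space:
Δσ_z = 3P/(2πz²) · [1 + (r/z)²]^(−5/2)
r/z = 9.7/5.5 = 1.7636; [1+(r/z)²]^(−5/2) = 0.029194.
Δσ_z = 3×2260/(2π×5.5²) × 0.029194 = 35.672 × 0.029194 = 1.041 kPa

Δσ_z ≈ 1.04 kPa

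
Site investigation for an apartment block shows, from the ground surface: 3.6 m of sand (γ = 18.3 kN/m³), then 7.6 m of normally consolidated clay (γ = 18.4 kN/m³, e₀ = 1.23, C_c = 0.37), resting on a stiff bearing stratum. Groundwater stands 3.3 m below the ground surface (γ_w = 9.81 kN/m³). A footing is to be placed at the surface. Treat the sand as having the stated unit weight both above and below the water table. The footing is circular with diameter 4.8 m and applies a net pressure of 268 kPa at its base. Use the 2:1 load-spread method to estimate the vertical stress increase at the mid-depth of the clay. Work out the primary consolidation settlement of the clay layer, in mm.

Mid-depth of clay below the ground surface: z = 3.6 + 7.6/2 = 7.4 m.
Total vertical stress at mid-clay: σ_v = 18.3×3.6 + 18.4×3.8 = 135.8 kPa.
Pore pressure: u = 9.81×(7.4 − 3.3) = 40.221 kPa.
Initial effective stress: σ'_0 = σ_v − u = 135.8 − 40.221 = 95.579 kPa.
Stress increase at mid-clay by the 2:1 spreading method:
Δσ ≈ qD²/(D+z)² = 268×4.8²/(4.8+7.4)² = 41.486 kPa
Final effective stress: σ'_f = σ'_0 + Δσ = 95.579 + 41.486 = 137.06 kPa.
Normally consolidated clay, so the full stress increment lies on the virgin compression line:
S_c = C_c·H/(1+e₀)·log₁₀(σ'_f/σ'_0) = 0.37×7.6/(1+1.23)×log₁₀(137.06/95.579)
    = 1.261 × 0.15655 = 0.1974 m

S_c ≈ 197 mm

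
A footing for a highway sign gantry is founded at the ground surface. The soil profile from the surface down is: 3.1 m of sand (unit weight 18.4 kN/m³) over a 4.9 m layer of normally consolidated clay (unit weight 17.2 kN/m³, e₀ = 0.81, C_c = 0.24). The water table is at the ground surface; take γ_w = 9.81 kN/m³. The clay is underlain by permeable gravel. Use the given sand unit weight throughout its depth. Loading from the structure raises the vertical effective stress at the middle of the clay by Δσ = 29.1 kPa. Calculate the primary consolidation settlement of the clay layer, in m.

Mid-depth of clay below the ground surface: z = 3.1 + 4.9/2 = 5.55 m.
Total vertical stress at mid-clay: σ_v = 18.4×3.1 + 17.2×2.45 = 99.18 kPa.
Pore pressure: u = 9.81×(5.55 − 0) = 54.446 kPa.
Initial effective stress: σ'_0 = σ_v − u = 99.18 − 54.446 = 44.734 kPa.
Final effective stress: σ'_f = σ'_0 + Δσ = 44.734 + 29.1 = 73.834 kPa.
Normally consolidated clay, so the full stress increment lies on the virgin compression line:
S_c = C_c·H/(1+e₀)·log₁₀(σ'_f/σ'_0) = 0.24×4.9/(1+0.81)×log₁₀(73.834/44.734)
    = 0.64972 × 0.21762 = 0.1414 m

S_c ≈ 0.141 m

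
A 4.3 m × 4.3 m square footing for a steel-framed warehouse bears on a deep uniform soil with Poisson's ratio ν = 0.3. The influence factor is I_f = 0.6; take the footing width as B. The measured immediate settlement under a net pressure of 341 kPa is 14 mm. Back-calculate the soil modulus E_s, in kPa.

S_e = q·B·(1−ν²)/E_s · I_f  ⇒  E_s = q·B·(1−ν²)·I_f / S_e.
E_s = 341 × 4.3 × 0.91 × 0.6 / 0.014 = 57190 kPa

E_s ≈ 57200 kPa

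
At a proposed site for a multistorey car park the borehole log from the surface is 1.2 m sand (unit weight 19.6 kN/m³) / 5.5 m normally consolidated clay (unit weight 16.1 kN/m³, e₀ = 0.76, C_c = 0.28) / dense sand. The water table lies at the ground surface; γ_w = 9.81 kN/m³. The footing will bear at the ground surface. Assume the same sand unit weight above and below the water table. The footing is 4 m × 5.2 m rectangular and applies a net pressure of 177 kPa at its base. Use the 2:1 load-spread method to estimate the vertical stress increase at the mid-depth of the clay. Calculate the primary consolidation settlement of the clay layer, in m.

Mid-depth of clay below the ground surface: z = 1.2 + 5.5/2 = 3.95 m.
Total vertical stress at mid-clay: σ_v = 19.6×1.2 + 16.1×2.75 = 67.795 kPa.
Pore pressure: u = 9.81×(3.95 − 0) = 38.75 kPa.
Initial effective stress: σ'_0 = σ_v − u = 67.795 − 38.75 = 29.045 kPa.
Stress increase at mid-clay by the 2:1 spreading method:
Δσ = qBL/((B+z)(L+z)) = 177×4×5.2/((4+3.95)(5.2+3.95)) = 50.611 kPa
Final effective stress: σ'_f = σ'_0 + Δσ = 29.045 + 50.611 = 79.656 kPa.
Normally consolidated clay, so the full stress increment lies on the virgin compression line:
S_c = C_c·H/(1+e₀)·log₁₀(σ'_f/σ'_0) = 0.28×5.5/(1+0.76)×log₁₀(79.656/29.045)
    = 0.875 × 0.43815 = 0.3834 m

S_c ≈ 0.383 m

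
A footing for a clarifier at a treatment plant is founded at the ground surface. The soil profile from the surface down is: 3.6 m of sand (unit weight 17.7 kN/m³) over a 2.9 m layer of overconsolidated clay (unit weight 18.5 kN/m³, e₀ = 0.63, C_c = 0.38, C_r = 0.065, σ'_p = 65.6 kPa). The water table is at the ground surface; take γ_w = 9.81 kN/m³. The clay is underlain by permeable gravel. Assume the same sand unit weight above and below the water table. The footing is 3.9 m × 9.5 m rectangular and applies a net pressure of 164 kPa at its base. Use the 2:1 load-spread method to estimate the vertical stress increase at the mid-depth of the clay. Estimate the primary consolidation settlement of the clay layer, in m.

Mid-depth of clay below the ground surface: z = 3.6 + 2.9/2 = 5.05 m.
Total vertical stress at mid-clay: σ_v = 17.7×3.6 + 18.5×1.45 = 90.545 kPa.
Pore pressure: u = 9.81×(5.05 − 0) = 49.541 kPa.
Initial effective stress: σ'_0 = σ_v − u = 90.545 − 49.541 = 41.004 kPa.
Stress increase at mid-clay by the 2:1 spreading method:
Δσ = qBL/((B+z)(L+z)) = 164×3.9×9.5/((3.9+5.05)(9.5+5.05)) = 46.66 kPa
Final effective stress: σ'_f = 41.004 + 46.66 = 87.664 kPa.
σ'_f = 87.664 > σ'_p = 65.6 kPa, so the stress path crosses the preconsolidation pressure — recompression up to σ'_p, then virgin compression beyond:
S_c = H/(1+e₀)·[C_r·log₁₀(σ'_p/σ'_0) + C_c·log₁₀(σ'_f/σ'_p)]
    = 2.9/1.63 × [0.065×log₁₀(65.6/41.004) + 0.38×log₁₀(87.664/65.6)]
    = 1.7791 × [0.013265 + 0.047849] = 0.1087 m

S_c ≈ 0.109 m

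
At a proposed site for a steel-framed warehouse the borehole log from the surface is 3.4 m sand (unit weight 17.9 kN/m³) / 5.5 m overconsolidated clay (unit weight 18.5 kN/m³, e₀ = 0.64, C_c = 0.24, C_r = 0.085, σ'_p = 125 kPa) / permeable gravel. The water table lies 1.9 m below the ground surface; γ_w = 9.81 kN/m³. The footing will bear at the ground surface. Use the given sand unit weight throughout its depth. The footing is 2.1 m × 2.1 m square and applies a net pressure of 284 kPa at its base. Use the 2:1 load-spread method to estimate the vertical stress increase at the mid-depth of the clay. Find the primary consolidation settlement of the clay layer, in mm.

Mid-depth of clay below the ground surface: z = 3.4 + 5.5/2 = 6.15 m.
Total vertical stress at mid-clay: σ_v = 17.9×3.4 + 18.5×2.75 = 111.73 kPa.
Pore pressure: u = 9.81×(6.15 − 1.9) = 41.693 kPa.
Initial effective stress: σ'_0 = σ_v − u = 111.73 − 41.693 = 70.037 kPa.
Stress increase at mid-clay by the 2:1 spreading method:
Δσ = qBL/((B+z)(L+z)) = 284×2.1×2.1/((2.1+6.15)(2.1+6.15)) = 18.401 kPa
Final effective stress: σ'_f = 70.037 + 18.401 = 88.438 kPa.
σ'_f = 88.438 ≤ σ'_p = 125 kPa, so the clay remains overconsolidated and only the recompression index applies:
S_c = C_r·H/(1+e₀)·log₁₀(σ'_f/σ'_0) = 0.085×5.5/1.64×log₁₀(88.438/70.037)
    = 0.28506 × 0.10131 = 0.02888 m

S_c ≈ 28.9 mm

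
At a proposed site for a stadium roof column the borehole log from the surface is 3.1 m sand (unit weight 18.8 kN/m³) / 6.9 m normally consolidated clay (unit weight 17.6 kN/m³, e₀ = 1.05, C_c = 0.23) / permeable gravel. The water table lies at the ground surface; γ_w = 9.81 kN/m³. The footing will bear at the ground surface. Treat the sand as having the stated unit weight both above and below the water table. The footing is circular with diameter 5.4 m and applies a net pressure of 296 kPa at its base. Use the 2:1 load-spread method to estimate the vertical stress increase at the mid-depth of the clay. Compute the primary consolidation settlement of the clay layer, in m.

Mid-depth of clay below the ground surface: z = 3.1 + 6.9/2 = 6.55 m.
Total vertical stress at mid-clay: σ_v = 18.8×3.1 + 17.6×3.45 = 119 kPa.
Pore pressure: u = 9.81×(6.55 − 0) = 64.255 kPa.
Initial effective stress: σ'_0 = σ_v − u = 119 − 64.255 = 54.745 kPa.
Stress increase at mid-clay by the 2:1 spreading method:
Δσ ≈ qD²/(D+z)² = 296×5.4²/(5.4+6.55)² = 60.443 kPa
Final effective stress: σ'_f = σ'_0 + Δσ = 54.745 + 60.443 = 115.19 kPa.
Normally consolidated clay, so the full stress increment lies on the virgin compression line:
S_c = C_c·H/(1+e₀)·log₁₀(σ'_f/σ'_0) = 0.23×6.9/(1+1.05)×log₁₀(115.19/54.745)
    = 0.77415 × 0.32307 = 0.2501 m

S_c ≈ 0.25 m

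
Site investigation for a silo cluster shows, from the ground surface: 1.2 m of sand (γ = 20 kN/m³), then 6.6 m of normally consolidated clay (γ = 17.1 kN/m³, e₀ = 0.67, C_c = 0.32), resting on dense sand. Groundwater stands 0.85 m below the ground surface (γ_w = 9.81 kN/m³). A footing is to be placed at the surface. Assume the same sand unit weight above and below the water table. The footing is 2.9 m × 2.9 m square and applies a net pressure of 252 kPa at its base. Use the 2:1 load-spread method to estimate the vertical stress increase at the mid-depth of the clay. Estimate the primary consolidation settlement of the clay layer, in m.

S_c ≈ 0.343 m

Mid-depth of clay below the ground surface: z = 1.2 + 6.6/2 = 4.5 m.
Total vertical stress at mid-clay: σ_v = 20×1.2 + 17.1×3.3 = 80.43 kPa.
Pore pressure: u = 9.81×(4.5 − 0.85) = 35.806 kPa.
Initial effective stress: σ'_0 = σ_v − u = 80.43 − 35.806 = 44.624 kPa.
Stress increase at mid-clay by the 2:1 spreading method:
Δσ = qBL/((B+z)(L+z)) = 252×2.9×2.9/((2.9+4.5)(2.9+4.5)) = 38.702 kPa
Final effective stress: σ'_f = σ'_0 + Δσ = 44.624 + 38.702 = 83.326 kPa.
Normally consolidated clay, so the full stress increment lies on the virgin compression line:
S_c = C_c·H/(1+e₀)·log₁₀(σ'_f/σ'_0) = 0.32×6.6/(1+0.67)×log₁₀(83.326/44.624)
    = 1.2647 × 0.27121 = 0.343 m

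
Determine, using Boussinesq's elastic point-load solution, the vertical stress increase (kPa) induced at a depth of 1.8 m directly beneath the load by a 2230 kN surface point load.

Boussinesq vertical stress below a point load on an elastic half-space:
Δσ_z = 3P/(2πz²) · [1 + (r/z)²]^(−5/2)
r/z = 0/1.8 = 0; [1+(r/z)²]^(−5/2) = 1.
Δσ_z = 3×2230/(2π×1.8²) × 1 = 328.63 × 1 = 328.6 kPa

Δσ_z ≈ 329 kPa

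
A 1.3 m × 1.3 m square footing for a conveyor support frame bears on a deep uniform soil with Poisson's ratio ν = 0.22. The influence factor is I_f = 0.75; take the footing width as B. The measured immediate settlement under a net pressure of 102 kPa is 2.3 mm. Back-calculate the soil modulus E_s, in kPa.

E_s ≈ 41100 kPa

S_e = q·B·(1−ν²)/E_s · I_f  ⇒  E_s = q·B·(1−ν²)·I_f / S_e.
E_s = 102 × 1.3 × 0.9516 × 0.75 / 0.0023 = 41150 kPa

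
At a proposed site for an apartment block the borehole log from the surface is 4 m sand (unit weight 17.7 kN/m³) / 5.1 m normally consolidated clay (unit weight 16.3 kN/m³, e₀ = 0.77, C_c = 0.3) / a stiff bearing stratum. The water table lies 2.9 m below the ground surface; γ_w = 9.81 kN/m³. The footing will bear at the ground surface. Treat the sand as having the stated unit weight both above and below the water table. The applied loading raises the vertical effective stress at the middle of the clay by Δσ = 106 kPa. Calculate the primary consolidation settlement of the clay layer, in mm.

Mid-depth of clay below the ground surface: z = 4 + 5.1/2 = 6.55 m.
Total vertical stress at mid-clay: σ_v = 17.7×4 + 16.3×2.55 = 112.36 kPa.
Pore pressure: u = 9.81×(6.55 − 2.9) = 35.806 kPa.
Initial effective stress: σ'_0 = σ_v − u = 112.36 − 35.806 = 76.554 kPa.
Final effective stress: σ'_f = σ'_0 + Δσ = 76.554 + 106 = 182.55 kPa.
Normally consolidated clay, so the full stress increment lies on the virgin compression line:
S_c = C_c·H/(1+e₀)·log₁₀(σ'_f/σ'_0) = 0.3×5.1/(1+0.77)×log₁₀(182.55/76.554)
    = 0.86441 × 0.37741 = 0.3262 m

S_c ≈ 326 mm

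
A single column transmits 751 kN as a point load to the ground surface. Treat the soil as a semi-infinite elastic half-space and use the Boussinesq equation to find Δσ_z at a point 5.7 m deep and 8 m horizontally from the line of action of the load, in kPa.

Boussinesq vertical stress below a point load on an elastic half-space:
Δσ_z = 3P/(2πz²) · [1 + (r/z)²]^(−5/2)
r/z = 8/5.7 = 1.4035; [1+(r/z)²]^(−5/2) = 0.065791.
Δσ_z = 3×751/(2π×5.7²) × 0.065791 = 11.037 × 0.065791 = 0.7261 kPa

Δσ_z ≈ 0.726 kPa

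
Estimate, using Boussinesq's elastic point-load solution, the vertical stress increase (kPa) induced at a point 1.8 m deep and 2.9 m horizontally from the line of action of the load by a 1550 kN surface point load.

Boussinesq vertical stress below a point load on an elastic half-space:
Δσ_z = 3P/(2πz²) · [1 + (r/z)²]^(−5/2)
r/z = 2.9/1.8 = 1.6111; [1+(r/z)²]^(−5/2) = 0.040789.
Δσ_z = 3×1550/(2π×1.8²) × 0.040789 = 228.42 × 0.040789 = 9.317 kPa

Δσ_z ≈ 9.32 kPa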